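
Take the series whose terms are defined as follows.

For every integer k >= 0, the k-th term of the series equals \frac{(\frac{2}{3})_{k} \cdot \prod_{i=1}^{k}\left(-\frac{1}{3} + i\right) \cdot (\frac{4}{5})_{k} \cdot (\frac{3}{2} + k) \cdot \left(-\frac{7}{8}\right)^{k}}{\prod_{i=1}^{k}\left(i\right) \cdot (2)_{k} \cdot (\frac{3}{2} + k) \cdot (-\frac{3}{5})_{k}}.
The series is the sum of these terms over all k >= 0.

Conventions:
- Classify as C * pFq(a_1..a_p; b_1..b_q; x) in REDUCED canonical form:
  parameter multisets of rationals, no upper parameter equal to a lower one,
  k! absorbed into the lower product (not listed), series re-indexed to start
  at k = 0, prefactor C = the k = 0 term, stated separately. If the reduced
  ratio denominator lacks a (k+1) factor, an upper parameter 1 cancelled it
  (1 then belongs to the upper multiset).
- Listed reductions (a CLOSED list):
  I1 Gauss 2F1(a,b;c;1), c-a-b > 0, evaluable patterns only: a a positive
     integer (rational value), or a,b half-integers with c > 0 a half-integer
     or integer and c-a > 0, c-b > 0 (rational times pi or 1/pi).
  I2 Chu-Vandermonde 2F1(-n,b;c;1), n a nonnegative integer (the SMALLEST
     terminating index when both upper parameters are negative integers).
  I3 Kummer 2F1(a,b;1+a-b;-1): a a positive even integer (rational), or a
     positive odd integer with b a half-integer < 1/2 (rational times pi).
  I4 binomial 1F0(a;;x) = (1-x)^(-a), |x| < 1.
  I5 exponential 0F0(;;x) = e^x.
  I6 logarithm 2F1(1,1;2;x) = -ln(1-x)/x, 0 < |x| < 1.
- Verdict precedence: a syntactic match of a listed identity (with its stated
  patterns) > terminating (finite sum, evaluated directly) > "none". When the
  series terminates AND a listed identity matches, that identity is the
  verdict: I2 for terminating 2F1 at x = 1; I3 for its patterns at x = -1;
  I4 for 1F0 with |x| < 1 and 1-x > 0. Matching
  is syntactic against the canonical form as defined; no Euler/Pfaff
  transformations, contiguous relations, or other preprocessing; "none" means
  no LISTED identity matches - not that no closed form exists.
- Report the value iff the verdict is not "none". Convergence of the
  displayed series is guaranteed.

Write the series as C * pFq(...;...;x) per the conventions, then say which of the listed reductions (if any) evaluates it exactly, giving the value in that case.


With C = 1: the canonical form is 3F2(\frac{2}{3}, \frac{2}{3}, \frac{4}{5}; -\frac{3}{5}, 2; -\frac{7}{8}). Verdict: no listed reduction: x = -\frac{7}{8} and upper {\frac{2}{3}, \frac{2}{3}, \frac{4}{5}} fail every I1-I6 pattern.

Key step: t_0 = 1 here, and the product of the first k integers (prefactor 1) is k!.
Consecutive-term ratio: r(k) = -\frac{7}{8} * (k+\frac{2}{3}) (k+\frac{2}{3}) (k+\frac{4}{5}) / [(k-\frac{3}{5}) (k+2) (k+1)] - rational; roots negated = parameters, x = -\frac{7}{8}, C = 1.


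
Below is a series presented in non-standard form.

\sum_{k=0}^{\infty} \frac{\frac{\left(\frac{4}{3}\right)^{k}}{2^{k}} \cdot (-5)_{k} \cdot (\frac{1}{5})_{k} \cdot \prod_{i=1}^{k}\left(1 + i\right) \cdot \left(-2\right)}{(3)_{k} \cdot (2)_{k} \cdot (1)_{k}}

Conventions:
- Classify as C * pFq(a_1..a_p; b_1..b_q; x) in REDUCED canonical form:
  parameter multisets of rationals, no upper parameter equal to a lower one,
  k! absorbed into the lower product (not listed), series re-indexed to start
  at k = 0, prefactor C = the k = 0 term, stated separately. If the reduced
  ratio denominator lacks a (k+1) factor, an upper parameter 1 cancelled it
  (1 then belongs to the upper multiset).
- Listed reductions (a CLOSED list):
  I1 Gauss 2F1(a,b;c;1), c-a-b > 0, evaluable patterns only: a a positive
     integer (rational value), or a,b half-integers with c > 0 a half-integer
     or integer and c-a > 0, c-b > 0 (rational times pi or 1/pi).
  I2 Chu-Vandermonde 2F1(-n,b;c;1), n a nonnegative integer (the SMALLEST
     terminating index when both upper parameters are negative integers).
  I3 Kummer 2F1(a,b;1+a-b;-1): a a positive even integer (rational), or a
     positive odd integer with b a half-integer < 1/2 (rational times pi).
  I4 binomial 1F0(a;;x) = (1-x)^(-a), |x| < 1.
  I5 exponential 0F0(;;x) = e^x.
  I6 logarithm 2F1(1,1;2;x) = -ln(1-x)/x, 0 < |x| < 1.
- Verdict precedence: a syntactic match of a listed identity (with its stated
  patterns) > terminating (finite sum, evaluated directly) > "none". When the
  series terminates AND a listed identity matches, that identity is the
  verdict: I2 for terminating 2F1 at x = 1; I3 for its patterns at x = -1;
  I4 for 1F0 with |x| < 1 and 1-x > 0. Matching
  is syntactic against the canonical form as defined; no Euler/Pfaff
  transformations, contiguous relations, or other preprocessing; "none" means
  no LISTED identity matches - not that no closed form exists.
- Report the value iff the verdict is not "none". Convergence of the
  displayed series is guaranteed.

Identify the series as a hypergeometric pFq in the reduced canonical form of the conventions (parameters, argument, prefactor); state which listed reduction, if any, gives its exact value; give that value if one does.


Classification (C = -2): 2F1 with upper {-5, \frac{1}{5}}, lower {3}, argument x = \frac{2}{3}. Verdict: terminating - upper -5 stops the sum at k = 5; the 6 terms are added exactly. Its exact value is -\frac{6415634}{3796875}.

Key step: with t_0 = -2, (1)_k (C = -2, x = 2/3) is k! itself.
Step ratio: r(k) = \frac{2}{3} * (k-5) (k+\frac{1}{5}) / [(k+3) (k+1)] - rational in k. x = \frac{2}{3}; t_0 = -2; negate the roots.


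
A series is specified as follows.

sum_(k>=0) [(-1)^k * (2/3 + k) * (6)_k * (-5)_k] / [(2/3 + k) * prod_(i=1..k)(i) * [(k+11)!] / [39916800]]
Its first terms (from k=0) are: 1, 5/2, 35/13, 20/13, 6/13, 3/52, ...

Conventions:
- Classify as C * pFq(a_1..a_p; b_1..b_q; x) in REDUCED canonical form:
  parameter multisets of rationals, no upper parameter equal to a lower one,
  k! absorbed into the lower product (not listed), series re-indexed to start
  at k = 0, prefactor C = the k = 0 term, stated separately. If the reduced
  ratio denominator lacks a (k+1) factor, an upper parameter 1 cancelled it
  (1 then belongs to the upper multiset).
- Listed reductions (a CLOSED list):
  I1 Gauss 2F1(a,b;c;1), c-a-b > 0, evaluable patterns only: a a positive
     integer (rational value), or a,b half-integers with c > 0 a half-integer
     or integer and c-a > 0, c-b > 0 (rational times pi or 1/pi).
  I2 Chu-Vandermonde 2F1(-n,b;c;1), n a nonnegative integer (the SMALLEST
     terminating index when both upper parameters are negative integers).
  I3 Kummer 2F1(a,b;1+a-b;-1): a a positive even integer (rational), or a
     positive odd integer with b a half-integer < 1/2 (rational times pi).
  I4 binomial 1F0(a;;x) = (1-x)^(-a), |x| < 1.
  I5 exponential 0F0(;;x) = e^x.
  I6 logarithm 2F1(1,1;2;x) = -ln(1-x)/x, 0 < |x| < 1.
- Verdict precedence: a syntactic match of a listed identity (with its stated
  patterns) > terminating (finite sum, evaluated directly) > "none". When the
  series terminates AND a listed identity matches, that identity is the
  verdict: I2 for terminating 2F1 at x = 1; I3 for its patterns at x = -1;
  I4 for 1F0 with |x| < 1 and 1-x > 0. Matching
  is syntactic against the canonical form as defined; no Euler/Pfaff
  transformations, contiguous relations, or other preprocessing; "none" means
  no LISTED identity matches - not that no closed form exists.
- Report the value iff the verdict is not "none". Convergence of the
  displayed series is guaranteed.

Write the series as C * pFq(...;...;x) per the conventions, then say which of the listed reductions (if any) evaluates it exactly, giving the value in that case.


Canonical form: C = 1 times 2F1 with upper {-5, 6}, lower {12}, x = -1. Verdict: this is Kummer (I3) (x = -1; c = 12 equals 1+a-b for upper {-5, 6}: listed pattern). Its exact value is 33/4.

Structural cue: t_0 = 1 here, and the denominator's factorial ratio (prefactor 1) is a lower Pochhammer.
Ratio: r(k) = (-1) * (k-5) (k+6) / [(k+12) (k+1)] ; factor over Q: parameters, x = (-1), and C = 1.


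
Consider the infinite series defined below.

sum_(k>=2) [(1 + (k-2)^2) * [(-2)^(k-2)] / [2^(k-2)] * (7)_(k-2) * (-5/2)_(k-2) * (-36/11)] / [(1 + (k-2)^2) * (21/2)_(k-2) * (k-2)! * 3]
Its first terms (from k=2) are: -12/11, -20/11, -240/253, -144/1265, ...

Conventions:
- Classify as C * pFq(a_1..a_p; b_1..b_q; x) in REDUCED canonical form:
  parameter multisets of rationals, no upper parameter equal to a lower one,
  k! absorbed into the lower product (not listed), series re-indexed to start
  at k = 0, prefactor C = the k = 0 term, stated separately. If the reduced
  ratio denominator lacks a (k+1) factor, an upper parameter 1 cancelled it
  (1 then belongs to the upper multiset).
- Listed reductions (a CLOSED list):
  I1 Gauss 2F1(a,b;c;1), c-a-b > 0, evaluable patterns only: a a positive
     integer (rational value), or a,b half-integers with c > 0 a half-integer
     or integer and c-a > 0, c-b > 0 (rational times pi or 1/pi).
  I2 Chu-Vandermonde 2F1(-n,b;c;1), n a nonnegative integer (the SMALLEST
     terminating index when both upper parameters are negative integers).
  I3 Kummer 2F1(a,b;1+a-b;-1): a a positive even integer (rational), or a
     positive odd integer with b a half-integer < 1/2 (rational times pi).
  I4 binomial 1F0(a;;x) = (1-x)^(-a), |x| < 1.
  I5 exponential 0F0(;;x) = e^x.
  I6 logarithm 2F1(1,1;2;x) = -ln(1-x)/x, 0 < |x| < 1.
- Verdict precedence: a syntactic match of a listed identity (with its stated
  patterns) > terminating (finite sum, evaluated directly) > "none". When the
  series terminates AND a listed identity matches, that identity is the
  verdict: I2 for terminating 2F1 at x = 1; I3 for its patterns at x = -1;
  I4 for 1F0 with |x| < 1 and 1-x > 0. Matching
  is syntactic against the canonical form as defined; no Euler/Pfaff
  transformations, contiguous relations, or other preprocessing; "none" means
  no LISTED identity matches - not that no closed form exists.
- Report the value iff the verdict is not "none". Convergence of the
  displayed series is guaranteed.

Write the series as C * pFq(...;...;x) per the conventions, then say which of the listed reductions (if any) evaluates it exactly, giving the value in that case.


This is -12/11 * 2F1(-5/2, 7; 21/2; -1) in reduced canonical form. Verdict: Kummer's theorem (I3) fires (x = -1; c = 21/2 equals 1+a-b for upper {-5/2, 7}: listed pattern). Exact value: (-1322685/1048576) * pi.

First insight: t_0 = -12/11 here, and k^2 + 1 divides numerator and denominator alike; prefactor -12/11 after cancelling.
Step ratio: r(k) = (-1) * (k-5/2) (k+7) / [(k+21/2) (k+1)] - rational in k. x = (-1); t_0 = -12/11; negate the roots.


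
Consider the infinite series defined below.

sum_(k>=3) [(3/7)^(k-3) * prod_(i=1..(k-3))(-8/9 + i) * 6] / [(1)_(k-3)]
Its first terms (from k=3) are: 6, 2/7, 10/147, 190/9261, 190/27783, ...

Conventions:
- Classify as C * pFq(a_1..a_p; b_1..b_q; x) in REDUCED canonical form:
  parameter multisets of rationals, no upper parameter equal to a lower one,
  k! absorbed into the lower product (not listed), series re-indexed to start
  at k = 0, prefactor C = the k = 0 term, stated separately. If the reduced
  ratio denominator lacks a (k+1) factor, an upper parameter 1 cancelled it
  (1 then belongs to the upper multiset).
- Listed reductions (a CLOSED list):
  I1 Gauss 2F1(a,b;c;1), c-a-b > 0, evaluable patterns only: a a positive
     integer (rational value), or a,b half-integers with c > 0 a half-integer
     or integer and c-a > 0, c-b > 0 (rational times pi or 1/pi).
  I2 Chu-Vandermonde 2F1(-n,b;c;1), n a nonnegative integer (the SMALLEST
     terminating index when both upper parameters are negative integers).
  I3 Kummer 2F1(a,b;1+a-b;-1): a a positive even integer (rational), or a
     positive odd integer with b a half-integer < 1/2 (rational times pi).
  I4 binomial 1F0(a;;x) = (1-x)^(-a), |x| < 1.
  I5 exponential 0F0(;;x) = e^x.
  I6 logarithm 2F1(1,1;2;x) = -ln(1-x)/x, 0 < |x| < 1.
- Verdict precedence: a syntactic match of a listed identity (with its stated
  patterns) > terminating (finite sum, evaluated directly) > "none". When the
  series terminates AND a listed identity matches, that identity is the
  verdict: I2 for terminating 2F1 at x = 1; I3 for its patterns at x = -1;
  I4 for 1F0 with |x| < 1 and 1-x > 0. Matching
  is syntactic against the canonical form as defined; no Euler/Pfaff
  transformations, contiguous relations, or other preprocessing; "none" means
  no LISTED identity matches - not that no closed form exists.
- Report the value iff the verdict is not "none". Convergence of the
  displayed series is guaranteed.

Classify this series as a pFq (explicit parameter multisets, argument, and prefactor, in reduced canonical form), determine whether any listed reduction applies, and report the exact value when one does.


Prefactor 6, argument 3/7: 1F0 with upper {1/9} over lower {-}. Verdict: the I4 binomial reduction matches (the 1F0 binomial series: exponent -1/9, x = 3/7). Hence: 6 * (4/7)^(-1/9).

The tell: from the first term 6: the running product (prefactor 6) telescopes to a rising factorial.
Step ratio: r(k) = (3/7) * (k+1/9) / [(k+1)] - poly over poly, x = (3/7) from leading terms; C = 6 at k = 0.


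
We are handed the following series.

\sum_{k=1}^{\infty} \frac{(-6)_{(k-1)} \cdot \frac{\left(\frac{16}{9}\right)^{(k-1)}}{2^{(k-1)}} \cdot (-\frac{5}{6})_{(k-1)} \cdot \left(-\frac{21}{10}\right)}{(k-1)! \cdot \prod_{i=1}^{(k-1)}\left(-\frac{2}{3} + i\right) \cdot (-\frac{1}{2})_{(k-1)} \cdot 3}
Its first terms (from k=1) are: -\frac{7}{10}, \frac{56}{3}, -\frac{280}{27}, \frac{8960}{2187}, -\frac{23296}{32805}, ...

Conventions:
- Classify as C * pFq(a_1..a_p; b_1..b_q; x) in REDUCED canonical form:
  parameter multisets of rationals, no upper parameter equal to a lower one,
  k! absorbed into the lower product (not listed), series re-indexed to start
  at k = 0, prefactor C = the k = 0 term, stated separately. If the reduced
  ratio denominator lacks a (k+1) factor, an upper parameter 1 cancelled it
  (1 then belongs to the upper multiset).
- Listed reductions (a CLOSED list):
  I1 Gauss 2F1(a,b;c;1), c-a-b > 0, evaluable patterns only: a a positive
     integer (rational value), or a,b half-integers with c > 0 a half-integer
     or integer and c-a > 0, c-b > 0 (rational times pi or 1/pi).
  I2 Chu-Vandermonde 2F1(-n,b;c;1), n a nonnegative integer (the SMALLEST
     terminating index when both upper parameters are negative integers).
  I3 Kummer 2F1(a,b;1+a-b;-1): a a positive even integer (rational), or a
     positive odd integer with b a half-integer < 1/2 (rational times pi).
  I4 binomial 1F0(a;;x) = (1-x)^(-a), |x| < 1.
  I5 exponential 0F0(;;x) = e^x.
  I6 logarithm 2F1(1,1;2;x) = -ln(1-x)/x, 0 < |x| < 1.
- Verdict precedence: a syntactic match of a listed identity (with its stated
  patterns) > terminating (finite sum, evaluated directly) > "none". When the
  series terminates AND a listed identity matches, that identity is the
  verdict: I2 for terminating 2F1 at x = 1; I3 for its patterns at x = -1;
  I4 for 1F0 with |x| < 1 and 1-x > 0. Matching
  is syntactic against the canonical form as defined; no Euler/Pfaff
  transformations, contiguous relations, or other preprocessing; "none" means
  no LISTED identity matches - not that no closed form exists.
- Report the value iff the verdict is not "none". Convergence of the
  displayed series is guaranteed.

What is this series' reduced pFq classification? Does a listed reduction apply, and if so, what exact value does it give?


x = \frac{8}{9} here; the reduced form reads 2F2, upper {-6, -\frac{5}{6}}, lower {-\frac{1}{2}, \frac{1}{3}}, C = -\frac{7}{10}. Verdict: terminating at k = 6: the factor (-6)_k kills every later term; summing the 7 survivors is exact. Its exact value is \frac{7916621599}{717445350}.

First insight: from the first term -\frac{7}{10}: the lower running product (prefactor -7/10) is a rising factorial.
Step ratio: r(k) = \frac{8}{9} * (k-6) (k-\frac{5}{6}) / [(k-\frac{1}{2}) (k+\frac{1}{3}) (k+1)] - rational in k. x = \frac{8}{9}; t_0 = -\frac{7}{10}; negate the roots.


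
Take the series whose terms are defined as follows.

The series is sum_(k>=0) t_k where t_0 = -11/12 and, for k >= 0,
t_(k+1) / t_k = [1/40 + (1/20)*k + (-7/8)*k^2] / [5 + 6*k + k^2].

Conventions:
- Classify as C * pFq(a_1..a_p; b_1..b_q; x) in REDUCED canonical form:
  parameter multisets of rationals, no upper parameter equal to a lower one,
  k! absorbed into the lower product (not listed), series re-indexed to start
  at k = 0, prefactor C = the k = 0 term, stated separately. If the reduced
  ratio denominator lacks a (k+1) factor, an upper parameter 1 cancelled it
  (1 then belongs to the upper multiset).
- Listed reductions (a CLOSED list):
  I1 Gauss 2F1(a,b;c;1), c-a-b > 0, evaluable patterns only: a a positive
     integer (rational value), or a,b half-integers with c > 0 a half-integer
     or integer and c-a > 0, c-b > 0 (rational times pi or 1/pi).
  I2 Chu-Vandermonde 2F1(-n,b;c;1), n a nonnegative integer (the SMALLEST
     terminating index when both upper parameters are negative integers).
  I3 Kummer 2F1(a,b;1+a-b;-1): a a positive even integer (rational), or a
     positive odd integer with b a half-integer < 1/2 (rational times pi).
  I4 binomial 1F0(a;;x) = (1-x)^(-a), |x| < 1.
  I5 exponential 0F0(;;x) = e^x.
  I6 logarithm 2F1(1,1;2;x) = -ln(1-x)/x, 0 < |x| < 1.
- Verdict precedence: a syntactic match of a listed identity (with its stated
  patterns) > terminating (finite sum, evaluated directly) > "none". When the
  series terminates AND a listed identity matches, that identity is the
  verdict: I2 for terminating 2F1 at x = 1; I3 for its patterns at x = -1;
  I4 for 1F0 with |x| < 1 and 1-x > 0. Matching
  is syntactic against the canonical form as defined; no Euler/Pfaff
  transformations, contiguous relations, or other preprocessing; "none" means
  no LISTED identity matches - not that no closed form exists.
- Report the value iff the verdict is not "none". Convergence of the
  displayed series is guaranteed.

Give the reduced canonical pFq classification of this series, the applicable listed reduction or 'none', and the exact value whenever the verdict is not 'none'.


Canonical form: C = -11/12 times 2F1 with upper {-1/5, 1/7}, lower {5}, x = -7/8. Verdict: none. A 2F1 with upper {-1/5, 1/7} fits none of I1-I6 at x = -7/8; the sum runs forever.

First insight: x = (-7/8) and roots of the ratio polynomials (C = -11/12, x = -7/8) are the negated parameters.
Term ratio: r(k) = (-7/8) * (k-1/5) (k+1/7) / [(k+5) (k+1)] - rational in k. x = (-7/8); t_0 = -11/12; negate the roots.


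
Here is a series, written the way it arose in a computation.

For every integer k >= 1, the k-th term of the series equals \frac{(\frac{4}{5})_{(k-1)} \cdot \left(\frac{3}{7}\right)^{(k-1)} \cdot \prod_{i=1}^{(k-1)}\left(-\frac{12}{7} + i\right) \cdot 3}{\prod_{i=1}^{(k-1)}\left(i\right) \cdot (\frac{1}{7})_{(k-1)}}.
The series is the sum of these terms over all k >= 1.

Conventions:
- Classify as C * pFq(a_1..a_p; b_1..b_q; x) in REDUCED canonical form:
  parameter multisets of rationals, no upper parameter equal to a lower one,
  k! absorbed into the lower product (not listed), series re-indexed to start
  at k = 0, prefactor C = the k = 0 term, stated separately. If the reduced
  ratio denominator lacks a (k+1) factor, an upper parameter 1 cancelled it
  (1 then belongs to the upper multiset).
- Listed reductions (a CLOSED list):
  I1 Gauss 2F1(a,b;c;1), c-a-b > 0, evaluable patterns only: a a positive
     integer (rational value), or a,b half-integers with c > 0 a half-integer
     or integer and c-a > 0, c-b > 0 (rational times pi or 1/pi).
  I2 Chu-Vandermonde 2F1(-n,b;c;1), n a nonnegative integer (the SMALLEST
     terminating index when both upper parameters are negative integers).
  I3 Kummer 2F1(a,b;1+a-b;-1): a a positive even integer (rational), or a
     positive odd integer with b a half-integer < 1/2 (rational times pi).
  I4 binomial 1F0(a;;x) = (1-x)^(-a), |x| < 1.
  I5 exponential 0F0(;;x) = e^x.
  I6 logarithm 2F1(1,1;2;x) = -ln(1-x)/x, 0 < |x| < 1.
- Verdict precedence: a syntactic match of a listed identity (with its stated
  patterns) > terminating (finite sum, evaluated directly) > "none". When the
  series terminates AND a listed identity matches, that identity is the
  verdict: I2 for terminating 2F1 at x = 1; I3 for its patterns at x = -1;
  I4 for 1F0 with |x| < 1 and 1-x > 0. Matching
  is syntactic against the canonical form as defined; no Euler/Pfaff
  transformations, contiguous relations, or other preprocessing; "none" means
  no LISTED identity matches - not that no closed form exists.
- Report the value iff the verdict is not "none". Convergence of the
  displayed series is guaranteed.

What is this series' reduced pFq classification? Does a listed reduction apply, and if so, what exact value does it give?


With C = 3: the canonical form is 2F1(-\frac{5}{7}, \frac{4}{5}; \frac{1}{7}; \frac{3}{7}). Verdict: none. No listed pattern accepts 2F1(-\frac{5}{7}, \frac{4}{5}; \frac{1}{7}; \frac{3}{7}).

Key observation: x = \frac{3}{7} and the running product (C = 3) telescopes to a rising factorial.
Term ratio: r(k) = \frac{3}{7} * (k-\frac{5}{7}) (k+\frac{4}{5}) / [(k+\frac{1}{7}) (k+1)] - rational in k, leading ratio \frac{3}{7}; with t_0 = 3, classification follows.


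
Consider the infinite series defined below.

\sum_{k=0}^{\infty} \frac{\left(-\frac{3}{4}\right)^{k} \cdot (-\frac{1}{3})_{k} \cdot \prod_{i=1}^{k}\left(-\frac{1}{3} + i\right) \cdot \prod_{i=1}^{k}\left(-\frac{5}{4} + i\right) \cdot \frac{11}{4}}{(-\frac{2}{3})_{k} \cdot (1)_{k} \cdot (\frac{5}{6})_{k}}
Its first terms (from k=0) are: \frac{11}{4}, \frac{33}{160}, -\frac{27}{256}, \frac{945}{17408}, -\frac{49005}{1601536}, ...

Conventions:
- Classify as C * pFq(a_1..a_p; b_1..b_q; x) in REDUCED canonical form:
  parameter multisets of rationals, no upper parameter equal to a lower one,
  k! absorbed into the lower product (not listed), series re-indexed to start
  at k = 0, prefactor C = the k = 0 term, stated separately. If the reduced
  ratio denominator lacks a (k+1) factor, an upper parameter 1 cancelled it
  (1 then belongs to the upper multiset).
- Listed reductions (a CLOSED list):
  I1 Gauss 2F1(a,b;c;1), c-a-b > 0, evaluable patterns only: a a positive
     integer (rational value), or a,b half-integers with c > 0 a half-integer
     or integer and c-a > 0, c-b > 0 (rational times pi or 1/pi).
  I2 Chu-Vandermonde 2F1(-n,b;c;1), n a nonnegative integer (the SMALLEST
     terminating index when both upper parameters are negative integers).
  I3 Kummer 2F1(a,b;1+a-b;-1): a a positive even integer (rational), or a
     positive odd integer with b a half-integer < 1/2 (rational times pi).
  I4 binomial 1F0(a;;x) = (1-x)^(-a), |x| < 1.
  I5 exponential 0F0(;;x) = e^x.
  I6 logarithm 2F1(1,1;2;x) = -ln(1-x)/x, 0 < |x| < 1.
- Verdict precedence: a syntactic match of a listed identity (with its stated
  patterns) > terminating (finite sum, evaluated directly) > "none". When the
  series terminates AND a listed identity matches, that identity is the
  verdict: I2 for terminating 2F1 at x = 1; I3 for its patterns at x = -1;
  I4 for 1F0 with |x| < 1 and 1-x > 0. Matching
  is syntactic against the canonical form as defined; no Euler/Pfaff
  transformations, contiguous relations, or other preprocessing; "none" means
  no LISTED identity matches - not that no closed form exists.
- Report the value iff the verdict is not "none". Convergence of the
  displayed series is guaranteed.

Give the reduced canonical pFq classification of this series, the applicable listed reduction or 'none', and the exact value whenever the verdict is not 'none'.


With C = \frac{11}{4}: the canonical form is 3F2(-\frac{1}{3}, -\frac{1}{4}, \frac{2}{3}; -\frac{2}{3}, \frac{5}{6}; -\frac{3}{4}). Verdict: none (x = -\frac{3}{4}): each listed identity misses the multisets {-\frac{1}{3}, -\frac{1}{4}, \frac{2}{3}} ; {-\frac{2}{3}, \frac{5}{6}}.

The tell: x = -\frac{3}{4} and the running product (C = 11/4, x = -3/4) telescopes to a rising factorial.
Adjacent-term ratio: r(k) = -\frac{3}{4} * (k-\frac{1}{3}) (k-\frac{1}{4}) (k+\frac{2}{3}) / [(k-\frac{2}{3}) (k+\frac{5}{6}) (k+1)] ; factor over Q: parameters, x = -\frac{3}{4}, and C = \frac{11}{4}.


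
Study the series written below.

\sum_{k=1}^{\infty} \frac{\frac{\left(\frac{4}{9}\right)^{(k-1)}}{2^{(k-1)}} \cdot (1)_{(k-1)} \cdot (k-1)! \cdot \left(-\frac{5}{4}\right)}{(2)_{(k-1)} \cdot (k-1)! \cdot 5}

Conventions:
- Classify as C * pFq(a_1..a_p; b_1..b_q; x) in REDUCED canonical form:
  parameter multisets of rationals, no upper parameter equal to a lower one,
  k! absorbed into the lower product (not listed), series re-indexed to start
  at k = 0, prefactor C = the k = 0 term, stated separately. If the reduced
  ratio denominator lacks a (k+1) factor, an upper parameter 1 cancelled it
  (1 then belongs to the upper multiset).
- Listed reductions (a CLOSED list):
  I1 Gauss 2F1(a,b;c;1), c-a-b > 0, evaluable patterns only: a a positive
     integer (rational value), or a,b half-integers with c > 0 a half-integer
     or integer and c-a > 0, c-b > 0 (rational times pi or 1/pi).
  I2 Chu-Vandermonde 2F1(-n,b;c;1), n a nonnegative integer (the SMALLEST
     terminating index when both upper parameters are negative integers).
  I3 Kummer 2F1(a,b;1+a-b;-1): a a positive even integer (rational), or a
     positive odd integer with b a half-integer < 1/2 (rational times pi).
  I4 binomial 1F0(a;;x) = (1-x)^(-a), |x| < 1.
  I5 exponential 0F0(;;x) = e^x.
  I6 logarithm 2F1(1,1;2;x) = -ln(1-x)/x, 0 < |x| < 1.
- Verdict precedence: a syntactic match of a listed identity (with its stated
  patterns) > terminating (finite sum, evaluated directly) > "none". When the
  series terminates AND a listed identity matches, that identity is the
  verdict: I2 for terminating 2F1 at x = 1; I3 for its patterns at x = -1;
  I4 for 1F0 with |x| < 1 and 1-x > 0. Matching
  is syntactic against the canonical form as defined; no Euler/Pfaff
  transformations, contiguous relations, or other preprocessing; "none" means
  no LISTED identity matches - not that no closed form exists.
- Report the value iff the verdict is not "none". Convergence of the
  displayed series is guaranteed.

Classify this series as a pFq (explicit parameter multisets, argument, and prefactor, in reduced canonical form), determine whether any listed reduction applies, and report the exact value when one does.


Classification (C = -\frac{1}{4}): 2F1 with upper {1, 1}, lower {2}, argument x = \frac{2}{9}. Verdict at x = \frac{2}{9}: logarithm (I6) matches (the logarithm: parameters (1,1;2), x = \frac{2}{9}). Exact value: \frac{9}{8} \cdot \ln\left(\frac{7}{9}\right).

Key observation: from the first term -\frac{1}{4}: the factorial ratio (C = -1/4) (k+a-1)!/(a-1)! is a rising factorial (a)_k.
Consecutive-term ratio: r(k) = \frac{2}{9} * (k+1) (k+1) / [(k+2) (k+1)] - rational in k, leading ratio \frac{2}{9}; with t_0 = -\frac{1}{4}, classification follows.


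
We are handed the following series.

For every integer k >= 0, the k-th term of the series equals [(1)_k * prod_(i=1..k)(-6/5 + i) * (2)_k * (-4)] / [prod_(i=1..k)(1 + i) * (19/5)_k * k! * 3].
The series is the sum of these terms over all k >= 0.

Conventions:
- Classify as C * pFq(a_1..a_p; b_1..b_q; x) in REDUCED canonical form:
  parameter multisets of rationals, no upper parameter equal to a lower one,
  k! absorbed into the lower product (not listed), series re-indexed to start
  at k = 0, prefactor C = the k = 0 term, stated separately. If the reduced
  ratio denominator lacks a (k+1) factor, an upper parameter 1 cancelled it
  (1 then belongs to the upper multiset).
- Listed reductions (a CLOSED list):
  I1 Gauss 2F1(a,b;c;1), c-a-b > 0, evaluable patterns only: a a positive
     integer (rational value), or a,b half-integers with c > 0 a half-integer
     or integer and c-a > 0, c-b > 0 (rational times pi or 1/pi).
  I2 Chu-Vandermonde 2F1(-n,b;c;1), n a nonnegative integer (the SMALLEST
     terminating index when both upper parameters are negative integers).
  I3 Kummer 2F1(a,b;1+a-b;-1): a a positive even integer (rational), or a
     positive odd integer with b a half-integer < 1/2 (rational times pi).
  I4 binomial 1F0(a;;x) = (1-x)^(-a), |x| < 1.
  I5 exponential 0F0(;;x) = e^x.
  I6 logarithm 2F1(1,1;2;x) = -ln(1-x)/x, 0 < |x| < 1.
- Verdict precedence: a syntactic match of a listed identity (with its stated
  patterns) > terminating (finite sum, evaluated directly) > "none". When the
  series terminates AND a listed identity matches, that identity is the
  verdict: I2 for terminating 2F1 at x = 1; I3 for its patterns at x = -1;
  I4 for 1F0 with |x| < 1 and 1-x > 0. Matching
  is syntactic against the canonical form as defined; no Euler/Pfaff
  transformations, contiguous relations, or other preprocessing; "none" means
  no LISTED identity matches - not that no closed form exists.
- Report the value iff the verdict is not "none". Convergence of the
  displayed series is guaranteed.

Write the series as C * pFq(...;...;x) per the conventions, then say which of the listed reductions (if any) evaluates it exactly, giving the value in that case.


With C = -4/3: the canonical form is 2F1(-1/5, 1; 19/5; 1). Verdict at x = 1: Gauss's theorem (I1) matches (x = 1: the Gamma ratio telescopes since c-a-b = 3 > 0 and a = 1 in Z>0). Its exact value is -56/45.

Key step: from the first term -4/3: the parameter 2 appears in both the upper and lower lists and cancels.
Consecutive-term ratio: r(k) = 1 * (k-1/5) (k+1) / [(k+19/5) (k+1)] ; factor over Q: parameters, x = 1, and C = -4/3.


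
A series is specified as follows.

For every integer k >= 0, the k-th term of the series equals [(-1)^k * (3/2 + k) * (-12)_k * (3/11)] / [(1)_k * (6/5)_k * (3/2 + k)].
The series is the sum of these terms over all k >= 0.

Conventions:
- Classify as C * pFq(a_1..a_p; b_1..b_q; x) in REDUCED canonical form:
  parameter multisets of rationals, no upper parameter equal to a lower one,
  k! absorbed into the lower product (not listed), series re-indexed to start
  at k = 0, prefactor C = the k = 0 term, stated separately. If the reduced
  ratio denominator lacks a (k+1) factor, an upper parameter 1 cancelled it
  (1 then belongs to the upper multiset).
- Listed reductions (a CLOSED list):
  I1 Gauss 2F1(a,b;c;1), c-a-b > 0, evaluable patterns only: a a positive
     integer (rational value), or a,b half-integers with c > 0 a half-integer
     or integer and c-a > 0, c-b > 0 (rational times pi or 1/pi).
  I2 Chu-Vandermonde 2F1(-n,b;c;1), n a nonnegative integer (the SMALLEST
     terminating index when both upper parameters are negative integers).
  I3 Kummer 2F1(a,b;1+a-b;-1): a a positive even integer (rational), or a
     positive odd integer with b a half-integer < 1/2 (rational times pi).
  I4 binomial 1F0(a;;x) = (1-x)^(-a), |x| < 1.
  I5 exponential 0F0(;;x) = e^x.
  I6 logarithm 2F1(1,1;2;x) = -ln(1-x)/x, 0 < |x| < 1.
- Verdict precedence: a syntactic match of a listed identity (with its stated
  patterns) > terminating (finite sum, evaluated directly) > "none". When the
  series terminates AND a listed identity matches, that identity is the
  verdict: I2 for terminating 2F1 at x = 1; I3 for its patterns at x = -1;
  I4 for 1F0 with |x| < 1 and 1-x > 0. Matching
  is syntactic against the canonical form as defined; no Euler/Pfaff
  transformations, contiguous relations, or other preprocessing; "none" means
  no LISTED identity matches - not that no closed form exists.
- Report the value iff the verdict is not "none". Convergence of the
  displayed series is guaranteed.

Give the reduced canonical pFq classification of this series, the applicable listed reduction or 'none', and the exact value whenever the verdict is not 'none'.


Canonical form: C = 3/11 times 1F1 with upper {-12}, lower {6/5}, x = -1. Verdict: terminating - the sum ends at index 12 because -12 is a negative integer; exact evaluation follows. Exact value: 1560617200005281591/70474049524150272.

The tell: x = (-1) and (1)_k (prefactor 3/11) is k! itself.
Term ratio: r(k) = (-1) * (k-12) / [(k+6/5) (k+1)] - rational in k, leading ratio (-1); with t_0 = 3/11, classification follows.


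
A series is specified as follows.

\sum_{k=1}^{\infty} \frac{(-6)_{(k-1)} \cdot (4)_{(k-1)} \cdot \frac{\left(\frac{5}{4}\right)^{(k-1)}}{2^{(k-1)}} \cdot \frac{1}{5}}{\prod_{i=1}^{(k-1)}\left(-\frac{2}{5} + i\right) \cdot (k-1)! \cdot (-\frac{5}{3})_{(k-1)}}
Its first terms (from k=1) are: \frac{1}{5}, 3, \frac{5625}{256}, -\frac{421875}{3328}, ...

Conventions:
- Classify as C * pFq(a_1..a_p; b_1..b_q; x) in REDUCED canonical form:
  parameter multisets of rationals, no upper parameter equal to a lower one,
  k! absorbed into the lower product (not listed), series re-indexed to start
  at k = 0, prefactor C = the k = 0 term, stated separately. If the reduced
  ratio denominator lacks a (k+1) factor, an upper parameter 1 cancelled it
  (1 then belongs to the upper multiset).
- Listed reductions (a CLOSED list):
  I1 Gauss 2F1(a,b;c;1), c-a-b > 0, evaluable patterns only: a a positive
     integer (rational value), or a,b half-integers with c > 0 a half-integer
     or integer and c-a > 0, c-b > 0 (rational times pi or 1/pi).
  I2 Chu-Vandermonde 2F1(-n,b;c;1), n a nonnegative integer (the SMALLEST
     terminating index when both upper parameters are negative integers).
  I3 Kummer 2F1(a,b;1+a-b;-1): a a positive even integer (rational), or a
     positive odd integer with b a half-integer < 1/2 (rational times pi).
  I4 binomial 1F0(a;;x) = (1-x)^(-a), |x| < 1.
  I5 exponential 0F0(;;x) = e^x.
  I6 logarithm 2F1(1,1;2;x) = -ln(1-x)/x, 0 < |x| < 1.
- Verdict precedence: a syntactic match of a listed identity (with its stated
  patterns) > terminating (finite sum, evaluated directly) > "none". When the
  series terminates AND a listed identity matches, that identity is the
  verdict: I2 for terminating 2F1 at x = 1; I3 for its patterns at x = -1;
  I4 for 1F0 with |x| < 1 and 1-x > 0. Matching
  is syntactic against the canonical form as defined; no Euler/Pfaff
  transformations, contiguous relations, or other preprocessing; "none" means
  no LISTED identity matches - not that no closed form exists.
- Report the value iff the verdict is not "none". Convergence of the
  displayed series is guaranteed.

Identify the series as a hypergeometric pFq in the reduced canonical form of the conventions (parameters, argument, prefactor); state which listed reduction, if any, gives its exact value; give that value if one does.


This is \frac{1}{5} * 2F2(-6, 4; -\frac{5}{3}, \frac{3}{5}; \frac{5}{8}) in reduced canonical form. Verdict: terminating. (-6)_k vanishes past k = 6, leaving a 7-term sum, computed directly. Sum: -\frac{57772871501}{1908408320}.

First insight: with t_0 = \frac{1}{5}, the lower running product (C = 1/5) is a rising factorial.
Term ratio: r(k) = \frac{5}{8} * (k-6) (k+4) / [(k-\frac{5}{3}) (k+\frac{3}{5}) (k+1)] - rational; roots negated = parameters, x = \frac{5}{8}, C = \frac{1}{5}.


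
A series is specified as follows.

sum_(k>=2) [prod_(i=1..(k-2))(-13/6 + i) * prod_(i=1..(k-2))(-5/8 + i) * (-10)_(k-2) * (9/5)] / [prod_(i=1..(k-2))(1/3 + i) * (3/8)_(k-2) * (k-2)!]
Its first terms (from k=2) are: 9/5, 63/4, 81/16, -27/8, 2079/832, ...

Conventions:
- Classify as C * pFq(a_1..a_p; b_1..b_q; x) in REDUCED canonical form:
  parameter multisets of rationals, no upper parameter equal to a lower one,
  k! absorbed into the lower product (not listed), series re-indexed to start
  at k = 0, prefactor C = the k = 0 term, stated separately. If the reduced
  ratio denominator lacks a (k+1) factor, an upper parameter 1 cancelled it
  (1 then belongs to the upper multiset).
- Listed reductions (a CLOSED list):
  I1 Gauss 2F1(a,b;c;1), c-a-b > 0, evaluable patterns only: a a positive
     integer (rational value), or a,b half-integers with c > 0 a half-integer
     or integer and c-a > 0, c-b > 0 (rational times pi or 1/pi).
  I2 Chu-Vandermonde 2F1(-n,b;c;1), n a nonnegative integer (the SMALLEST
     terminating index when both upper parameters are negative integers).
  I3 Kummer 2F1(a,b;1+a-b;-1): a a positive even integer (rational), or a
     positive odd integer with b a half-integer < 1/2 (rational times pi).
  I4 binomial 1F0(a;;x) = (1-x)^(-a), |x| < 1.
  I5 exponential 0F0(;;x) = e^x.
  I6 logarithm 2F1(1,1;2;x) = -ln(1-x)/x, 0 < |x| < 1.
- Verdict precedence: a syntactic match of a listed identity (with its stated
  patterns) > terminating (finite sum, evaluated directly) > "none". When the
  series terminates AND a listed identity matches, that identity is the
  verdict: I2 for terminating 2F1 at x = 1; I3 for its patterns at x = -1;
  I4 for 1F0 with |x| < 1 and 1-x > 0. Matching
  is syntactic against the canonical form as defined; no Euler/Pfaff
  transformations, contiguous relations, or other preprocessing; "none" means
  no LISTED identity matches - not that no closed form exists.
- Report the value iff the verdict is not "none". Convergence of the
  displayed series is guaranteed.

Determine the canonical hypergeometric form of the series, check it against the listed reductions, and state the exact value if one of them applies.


Structural cue: x = 1 and the lower running product (prefactor 9/5) is a rising factorial.
Ratio: r(k) = 1 * (k-10) (k-7/6) / [(k+4/3) (k+1)] - poly over poly, x = 1 from leading terms; C = 9/5 at k = 0.

Prefactor 9/5, argument 1: 2F1 with upper {-10, -7/6} over lower {4/3}. Verdict: this is Vandermonde's identity (I2) (terminating 2F1 at x = 1 with n = 10, b = -7/6, c = 4/3). Value: 16831267911/812646400.


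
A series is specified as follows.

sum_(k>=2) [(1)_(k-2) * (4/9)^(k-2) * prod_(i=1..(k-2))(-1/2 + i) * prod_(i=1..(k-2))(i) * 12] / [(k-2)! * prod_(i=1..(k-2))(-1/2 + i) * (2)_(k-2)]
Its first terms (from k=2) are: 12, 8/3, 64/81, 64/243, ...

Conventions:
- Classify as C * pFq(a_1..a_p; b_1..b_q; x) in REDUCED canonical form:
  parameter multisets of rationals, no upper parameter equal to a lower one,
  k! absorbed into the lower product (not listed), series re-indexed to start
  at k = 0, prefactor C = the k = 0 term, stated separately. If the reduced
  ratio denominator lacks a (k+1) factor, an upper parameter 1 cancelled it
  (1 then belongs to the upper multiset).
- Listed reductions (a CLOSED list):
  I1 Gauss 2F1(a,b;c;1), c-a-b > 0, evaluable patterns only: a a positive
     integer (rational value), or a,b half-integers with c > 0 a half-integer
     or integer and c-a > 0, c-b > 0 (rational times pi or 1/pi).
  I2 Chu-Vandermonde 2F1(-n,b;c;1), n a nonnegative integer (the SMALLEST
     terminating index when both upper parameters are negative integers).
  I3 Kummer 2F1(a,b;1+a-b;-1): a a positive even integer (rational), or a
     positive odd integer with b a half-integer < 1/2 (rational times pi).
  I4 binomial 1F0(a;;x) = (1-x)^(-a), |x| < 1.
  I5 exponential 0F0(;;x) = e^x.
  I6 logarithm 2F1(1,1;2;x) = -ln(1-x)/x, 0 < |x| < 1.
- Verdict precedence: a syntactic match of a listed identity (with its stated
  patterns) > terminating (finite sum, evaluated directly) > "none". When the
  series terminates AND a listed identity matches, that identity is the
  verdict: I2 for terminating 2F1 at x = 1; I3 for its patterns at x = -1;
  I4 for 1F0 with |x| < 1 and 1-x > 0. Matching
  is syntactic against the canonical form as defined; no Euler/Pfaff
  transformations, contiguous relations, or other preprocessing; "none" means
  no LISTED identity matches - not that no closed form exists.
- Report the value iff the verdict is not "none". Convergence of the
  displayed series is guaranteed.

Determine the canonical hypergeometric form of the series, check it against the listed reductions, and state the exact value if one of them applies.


Classification (C = 12): 2F1 with upper {1, 1}, lower {2}, argument x = 4/9. Verdict: this is the I6 logarithm reduction (the logarithm: parameters (1,1;2), x = 4/9). Value: (-27) * ln(5/9).

Key step: t_0 = 12 here, and the parameter 1/2 appears in both the upper and lower lists and cancels.
Step ratio: r(k) = (4/9) * (k+1) (k+1) / [(k+2) (k+1)] - poly over poly, x = (4/9) from leading terms; C = 12 at k = 0.


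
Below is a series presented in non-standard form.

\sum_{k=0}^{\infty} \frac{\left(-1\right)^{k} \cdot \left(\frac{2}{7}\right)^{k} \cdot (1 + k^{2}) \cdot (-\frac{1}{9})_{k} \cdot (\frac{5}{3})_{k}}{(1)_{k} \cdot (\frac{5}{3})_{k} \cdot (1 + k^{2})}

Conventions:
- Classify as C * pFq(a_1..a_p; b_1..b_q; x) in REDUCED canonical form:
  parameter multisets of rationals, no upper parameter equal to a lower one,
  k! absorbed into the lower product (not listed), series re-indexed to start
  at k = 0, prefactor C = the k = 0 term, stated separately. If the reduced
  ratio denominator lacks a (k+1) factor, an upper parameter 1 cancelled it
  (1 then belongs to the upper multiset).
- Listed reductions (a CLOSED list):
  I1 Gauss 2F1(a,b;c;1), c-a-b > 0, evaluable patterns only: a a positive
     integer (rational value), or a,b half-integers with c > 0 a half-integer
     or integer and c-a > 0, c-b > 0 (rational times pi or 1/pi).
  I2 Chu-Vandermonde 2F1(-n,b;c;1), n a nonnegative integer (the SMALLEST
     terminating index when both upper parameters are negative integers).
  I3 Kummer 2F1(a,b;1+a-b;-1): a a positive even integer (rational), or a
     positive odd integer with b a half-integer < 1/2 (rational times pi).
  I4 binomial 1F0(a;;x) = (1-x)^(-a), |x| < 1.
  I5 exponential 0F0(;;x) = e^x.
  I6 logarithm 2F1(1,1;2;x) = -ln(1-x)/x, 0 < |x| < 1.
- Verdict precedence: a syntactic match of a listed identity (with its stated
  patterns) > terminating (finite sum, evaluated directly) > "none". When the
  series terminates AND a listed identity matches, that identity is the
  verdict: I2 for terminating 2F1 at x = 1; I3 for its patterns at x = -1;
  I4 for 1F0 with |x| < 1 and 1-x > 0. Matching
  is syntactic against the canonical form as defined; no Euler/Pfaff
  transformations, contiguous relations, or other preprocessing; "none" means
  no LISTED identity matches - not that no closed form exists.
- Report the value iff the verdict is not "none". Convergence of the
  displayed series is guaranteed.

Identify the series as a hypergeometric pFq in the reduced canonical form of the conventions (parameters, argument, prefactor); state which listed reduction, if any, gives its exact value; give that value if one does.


Canonical form: C = 1 times 1F0 with upper {-\frac{1}{9}}, lower {-}, x = -\frac{2}{7}. Verdict: this is binomial (I4) (the 1F0 binomial series: exponent 1/9, x = -\frac{2}{7}). Its exact value is \left(\frac{9}{7}\right)^{\frac{1}{9}}.

Structural cue: from the first term 1: (1)_k (prefactor 1) is k! itself.
Adjacent-term ratio: r(k) = -\frac{2}{7} * (k-\frac{1}{9}) / [(k+1)] - poly over poly, x = -\frac{2}{7} from leading terms; C = 1 at k = 0.
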